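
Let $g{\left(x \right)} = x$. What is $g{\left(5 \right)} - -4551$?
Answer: $4556$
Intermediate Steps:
$g{\left(5 \right)} - -4551 = 5 - -4551 = 5 + 4551 = 4556$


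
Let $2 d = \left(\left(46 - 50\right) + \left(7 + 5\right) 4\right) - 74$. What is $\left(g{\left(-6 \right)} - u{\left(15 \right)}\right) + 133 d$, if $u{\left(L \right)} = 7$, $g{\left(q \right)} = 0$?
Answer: $-2002$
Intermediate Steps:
$d = -15$ ($d = \frac{\left(\left(46 - 50\right) + \left(7 + 5\right) 4\right) - 74}{2} = \frac{\left(-4 + 12 \cdot 4\right) - 74}{2} = \frac{\left(-4 + 48\right) - 74}{2} = \frac{44 - 74}{2} = \frac{1}{2} \left(-30\right) = -15$)
$\left(g{\left(-6 \right)} - u{\left(15 \right)}\right) + 133 d = \left(0 - 7\right) + 133 \left(-15\right) = \left(0 - 7\right) - 1995 = -7 - 1995 = -2002$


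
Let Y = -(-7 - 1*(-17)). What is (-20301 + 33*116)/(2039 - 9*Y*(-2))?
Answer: -16473/1859 ≈ -8.8612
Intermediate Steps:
Y = -10 (Y = -(-7 + 17) = -1*10 = -10)
(-20301 + 33*116)/(2039 - 9*Y*(-2)) = (-20301 + 33*116)/(2039 - 9*(-10)*(-2)) = (-20301 + 3828)/(2039 + 90*(-2)) = -16473/(2039 - 180) = -16473/1859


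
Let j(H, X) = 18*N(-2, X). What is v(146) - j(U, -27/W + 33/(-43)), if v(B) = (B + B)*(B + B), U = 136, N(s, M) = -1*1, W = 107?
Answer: 85282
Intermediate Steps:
N(s, M) = -1
j(H, X) = -18 (j(H, X) = 18*(-1) = -18)
v(B) = 4*B**2 (v(B) = (2*B)*(2*B) = 4*B**2)
v(146) - j(U, -27/W + 33/(-43)) = 4*146**2 - 1*(-18) = 4*21316 + 18 = 85264 + 18 = 85282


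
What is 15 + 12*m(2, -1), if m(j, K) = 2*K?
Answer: -9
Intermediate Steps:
15 + 12*m(2, -1) = 15 + 12*(2*(-1)) = 15 + 12*(-2) = 15 - 24 = -9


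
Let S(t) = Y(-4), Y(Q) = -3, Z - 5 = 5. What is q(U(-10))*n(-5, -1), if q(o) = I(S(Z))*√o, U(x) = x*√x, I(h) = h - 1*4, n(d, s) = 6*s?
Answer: -42*(-10)^(¾) ≈ 167.01 - 167.01*I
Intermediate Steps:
Z = 10 (Z = 5 + 5 = 10)
S(t) = -3
I(h) = -4 + h (I(h) = h - 4 = -4 + h)
U(x) = x^(3/2)
q(o) = -7*√o (q(o) = (-4 - 3)*√o = -7*√o)
q(U(-10))*n(-5, -1) = (-7*(-(-10)^(¾)))*(6*(-1)) = -7*10^(¾)*√(-I)*(-6) = 42*10^(¾)*√(-I)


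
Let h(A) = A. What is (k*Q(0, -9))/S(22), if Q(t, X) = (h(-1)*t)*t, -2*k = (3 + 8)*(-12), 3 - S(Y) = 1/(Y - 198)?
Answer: 0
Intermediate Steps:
S(Y) = 3 - 1/(-198 + Y) (S(Y) = 3 - 1/(Y - 198) = 3 - 1/(-198 + Y))
k = 66 (k = -(3 + 8)*(-12)/2 = -11*(-12)/2 = -½*(-132) = 66)
Q(t, X) = -t² (Q(t, X) = (-t)*t = -t²)
(k*Q(0, -9))/S(22) = (66*(-1*0²))/(((-595 + 3*22)/(-198 + 22))) = (66*(-1*0))/(((-595 + 66)/(-176))) = (66*0)/((-1/176*(-529))) = 0/(529/176) = 0*(176/529) = 0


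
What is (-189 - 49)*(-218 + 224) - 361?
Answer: -1789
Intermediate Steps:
(-189 - 49)*(-218 + 224) - 361 = -238*6 - 361 = -1428 - 361 = -1789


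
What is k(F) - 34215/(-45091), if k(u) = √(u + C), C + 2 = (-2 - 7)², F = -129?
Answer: 34215/45091 + 5*I*√2 ≈ 0.7588 + 7.0711*I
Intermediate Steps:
C = 79 (C = -2 + (-2 - 7)² = -2 + (-9)² = -2 + 81 = 79)
k(u) = √(79 + u) (k(u) = √(u + 79) = √(79 + u))
k(F) - 34215/(-45091) = √(79 - 129) - 34215/(-45091) = √(-50) - 34215*(-1/45091) = 5*I*√2 + 34215/45091 = 34215/45091 + 5*I*√2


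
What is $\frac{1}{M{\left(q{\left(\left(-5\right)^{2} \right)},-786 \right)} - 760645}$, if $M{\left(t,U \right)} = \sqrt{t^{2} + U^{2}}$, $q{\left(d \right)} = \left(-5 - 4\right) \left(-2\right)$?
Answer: $- \frac{152129}{115716039581} - \frac{6 \sqrt{17170}}{578580197905} \approx -1.316 \cdot 10^{-6}$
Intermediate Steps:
$q{\left(d \right)} = 18$ ($q{\left(d \right)} = \left(-9\right) \left(-2\right) = 18$)
$M{\left(t,U \right)} = \sqrt{U^{2} + t^{2}}$
$\frac{1}{M{\left(q{\left(\left(-5\right)^{2} \right)},-786 \right)} - 760645} = \frac{1}{\sqrt{\left(-786\right)^{2} + 18^{2}} - 760645} = \frac{1}{\sqrt{617796 + 324} - 760645} = \frac{1}{\sqrt{618120} - 760645} = \frac{1}{6 \sqrt{17170} - 760645} = \frac{1}{-760645 + 6 \sqrt{17170}}$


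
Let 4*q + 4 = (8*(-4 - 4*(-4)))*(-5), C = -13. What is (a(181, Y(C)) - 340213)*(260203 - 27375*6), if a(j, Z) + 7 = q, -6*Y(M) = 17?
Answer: -32656739973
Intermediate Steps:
Y(M) = -17/6 (Y(M) = -1/6*17 = -17/6)
q = -121 (q = -1 + ((8*(-4 - 4*(-4)))*(-5))/4 = -1 + ((8*(-4 + 16))*(-5))/4 = -1 + ((8*12)*(-5))/4 = -1 + (96*(-5))/4 = -1 + (1/4)*(-480) = -1 - 120 = -121)
a(j, Z) = -128 (a(j, Z) = -7 - 121 = -128)
(a(181, Y(C)) - 340213)*(260203 - 27375*6) = (-128 - 340213)*(260203 - 27375*6) = -340341*(260203 - 164250) = -340341*95953 = -32656739973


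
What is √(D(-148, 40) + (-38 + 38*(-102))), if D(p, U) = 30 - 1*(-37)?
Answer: I*√3847 ≈ 62.024*I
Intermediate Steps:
D(p, U) = 67 (D(p, U) = 30 + 37 = 67)
√(D(-148, 40) + (-38 + 38*(-102))) = √(67 + (-38 + 38*(-102))) = √(67 + (-38 - 3876)) = √(67 - 3914) = √(-3847) = I*√3847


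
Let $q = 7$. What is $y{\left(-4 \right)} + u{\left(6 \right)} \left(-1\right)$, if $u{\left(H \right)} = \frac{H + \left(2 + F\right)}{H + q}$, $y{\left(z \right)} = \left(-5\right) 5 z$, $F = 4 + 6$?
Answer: $\frac{1282}{13} \approx 98.615$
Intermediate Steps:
$F = 10$
$y{\left(z \right)} = - 25 z$
$u{\left(H \right)} = \frac{12 + H}{7 + H}$ ($u{\left(H \right)} = \frac{H + \left(2 + 10\right)}{H + 7} = \frac{H + 12}{7 + H} = \frac{12 + H}{7 + H}$)
$y{\left(-4 \right)} + u{\left(6 \right)} \left(-1\right) = \left(-25\right) \left(-4\right) + \frac{12 + 6}{7 + 6} \left(-1\right) = 100 + \frac{1}{13} \cdot 18 \left(-1\right) = 100 + \frac{18}{13} \left(-1\right) = 100 - \frac{18}{13} = \frac{1282}{13}$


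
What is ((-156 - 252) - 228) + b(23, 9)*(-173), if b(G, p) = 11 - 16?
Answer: 229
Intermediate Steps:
b(G, p) = -5
((-156 - 252) - 228) + b(23, 9)*(-173) = ((-156 - 252) - 228) - 5*(-173) = (-408 - 228) + 865 = -636 + 865 = 229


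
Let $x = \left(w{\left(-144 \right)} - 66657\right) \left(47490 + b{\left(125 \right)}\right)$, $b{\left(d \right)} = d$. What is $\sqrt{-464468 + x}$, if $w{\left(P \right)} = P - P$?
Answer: $i \sqrt{3174337523} \approx 56341.0 i$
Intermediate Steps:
$w{\left(P \right)} = 0$
$x = -3173873055$ ($x = \left(0 - 66657\right) \left(47490 + 125\right) = \left(-66657\right) 47615 = -3173873055$)
$\sqrt{-464468 + x} = \sqrt{-464468 - 3173873055} = \sqrt{-3174337523} = i \sqrt{3174337523}$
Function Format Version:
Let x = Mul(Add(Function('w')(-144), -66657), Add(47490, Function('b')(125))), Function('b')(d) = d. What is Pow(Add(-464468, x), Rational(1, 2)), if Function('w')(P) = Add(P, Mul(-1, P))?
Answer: Mul(I, Pow(3174337523, Rational(1, 2))) ≈ Mul(56341., I)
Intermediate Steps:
Function('w')(P) = 0
x = -3173873055 (x = Mul(Add(0, -66657), Add(47490, 125)) = Mul(-66657, 47615) = -3173873055)
Pow(Add(-464468, x), Rational(1, 2)) = Pow(Add(-464468, -3173873055), Rational(1, 2)) = Pow(-3174337523, Rational(1, 2)) = Mul(I, Pow(3174337523, Rational(1, 2)))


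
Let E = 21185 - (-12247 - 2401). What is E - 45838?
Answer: -10005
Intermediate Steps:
E = 35833 (E = 21185 - 1*(-14648) = 21185 + 14648 = 35833)
E - 45838 = 35833 - 45838 = -10005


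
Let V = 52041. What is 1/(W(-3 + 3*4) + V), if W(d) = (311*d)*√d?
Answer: 1/60438 ≈ 1.6546e-5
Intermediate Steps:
W(d) = 311*d^(3/2)
1/(W(-3 + 3*4) + V) = 1/(311*(-3 + 3*4)^(3/2) + 52041) = 1/(311*(-3 + 12)^(3/2) + 52041) = 1/(311*9^(3/2) + 52041) = 1/(311*27 + 52041) = 1/(8397 + 52041) = 1/60438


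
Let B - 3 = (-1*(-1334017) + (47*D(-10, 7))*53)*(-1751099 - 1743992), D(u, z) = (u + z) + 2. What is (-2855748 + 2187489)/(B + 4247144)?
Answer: 668259/4653800291719 ≈ 1.4359e-7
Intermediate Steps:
D(u, z) = 2 + u + z
B = -4653804538863 (B = 3 + (-1*(-1334017) + (47*(2 - 10 + 7))*53)*(-1751099 - 1743992) = 3 + (1334017 + (47*(-1))*53)*(-3495091) = 3 + (1334017 - 47*53)*(-3495091) = 3 + (1334017 - 2491)*(-3495091) = 3 + 1331526*(-3495091) = 3 - 4653804538866 = -4653804538863)
(-2855748 + 2187489)/(B + 4247144) = (-2855748 + 2187489)/(-4653804538863 + 4247144) = -668259/(-4653800291719) = -668259*(-1/4653800291719) = 668259/4653800291719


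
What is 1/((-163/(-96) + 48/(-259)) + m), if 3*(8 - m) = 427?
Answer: -24864/3302455 ≈ -0.0075289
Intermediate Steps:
m = -403/3 (m = 8 - ⅓*427 = 8 - 427/3 = -403/3 ≈ -134.33)
1/((-163/(-96) + 48/(-259)) + m) = 1/((-163/(-96) + 48/(-259)) - 403/3) = 1/((-163*(-1/96) + 48*(-1/259)) - 403/3) = 1/((163/96 - 48/259) - 403/3) = 1/(37609/24864 - 403/3) = 1/(-3302455/24864) = -24864/3302455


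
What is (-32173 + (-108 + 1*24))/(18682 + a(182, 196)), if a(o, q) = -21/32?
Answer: -1032224/597803 ≈ -1.7267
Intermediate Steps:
a(o, q) = -21/32 (a(o, q) = -21*1/32 = -21/32)
(-32173 + (-108 + 1*24))/(18682 + a(182, 196)) = (-32173 + (-108 + 1*24))/(18682 - 21/32) = (-32173 + (-108 + 24))/(597803/32) = (-32173 - 84)*(32/597803) = -32257*32/597803 = -1032224/597803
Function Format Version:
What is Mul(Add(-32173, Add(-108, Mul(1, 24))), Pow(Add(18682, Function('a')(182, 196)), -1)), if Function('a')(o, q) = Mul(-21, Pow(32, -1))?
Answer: Rational(-1032224, 597803) ≈ -1.7267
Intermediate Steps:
Function('a')(o, q) = Rational(-21, 32) (Function('a')(o, q) = Mul(-21, Rational(1, 32)) = Rational(-21, 32))
Mul(Add(-32173, Add(-108, Mul(1, 24))), Pow(Add(18682, Function('a')(182, 196)), -1)) = Mul(Add(-32173, Add(-108, Mul(1, 24))), Pow(Add(18682, Rational(-21, 32)), -1)) = Mul(Add(-32173, Add(-108, 24)), Pow(Rational(597803, 32), -1)) = Mul(Add(-32173, -84), Rational(32, 597803)) = Mul(-32257, Rational(32, 597803)) = Rational(-1032224, 597803)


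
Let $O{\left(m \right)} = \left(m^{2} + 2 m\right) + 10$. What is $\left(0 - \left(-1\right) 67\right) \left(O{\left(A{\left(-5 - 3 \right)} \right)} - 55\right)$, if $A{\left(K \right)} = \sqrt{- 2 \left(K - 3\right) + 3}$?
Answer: $-670$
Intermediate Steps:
$A{\left(K \right)} = \sqrt{9 - 2 K}$ ($A{\left(K \right)} = \sqrt{- 2 \left(-3 + K\right) + 3} = \sqrt{\left(6 - 2 K\right) + 3} = \sqrt{9 - 2 K}$)
$O{\left(m \right)} = 10 + m^{2} + 2 m$
$\left(0 - \left(-1\right) 67\right) \left(O{\left(A{\left(-5 - 3 \right)} \right)} - 55\right) = \left(0 - \left(-1\right) 67\right) \left(\left(10 + \left(\sqrt{9 - 2 \left(-5 - 3\right)}\right)^{2} + 2 \sqrt{9 - 2 \left(-5 - 3\right)}\right) - 55\right) = \left(0 - -67\right) \left(\left(10 + \left(\sqrt{9 - 2 \left(-5 - 3\right)}\right)^{2} + 2 \sqrt{9 - 2 \left(-5 - 3\right)}\right) - 55\right) = \left(0 + 67\right) \left(\left(10 + \left(\sqrt{9 - -16}\right)^{2} + 2 \sqrt{9 - -16}\right) - 55\right) = 67 \left(\left(10 + \left(\sqrt{9 + 16}\right)^{2} + 2 \sqrt{9 + 16}\right) - 55\right) = 67 \left(\left(10 + \left(\sqrt{25}\right)^{2} + 2 \sqrt{25}\right) - 55\right) = 67 \left(\left(10 + 5^{2} + 2 \cdot 5\right) - 55\right) = 67 \left(\left(10 + 25 + 10\right) - 55\right) = 67 \left(45 - 55\right) = 67 \left(-10\right) = -670$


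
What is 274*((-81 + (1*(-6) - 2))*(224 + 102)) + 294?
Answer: -7949542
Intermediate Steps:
274*((-81 + (1*(-6) - 2))*(224 + 102)) + 294 = 274*((-81 + (-6 - 2))*326) + 294 = 274*((-81 - 8)*326) + 294 = 274*(-89*326) + 294 = 274*(-29014) + 294 = -7949836 + 294 = -7949542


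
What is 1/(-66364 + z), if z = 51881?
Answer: -1/14483 ≈ -6.9047e-5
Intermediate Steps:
1/(-66364 + z) = 1/(-66364 + 51881) = 1/(-14483) = -1/14483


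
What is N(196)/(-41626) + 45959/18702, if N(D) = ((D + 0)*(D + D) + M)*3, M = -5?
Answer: -599341582/194622363 ≈ -3.0795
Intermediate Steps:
N(D) = -15 + 6*D² (N(D) = ((D + 0)*(D + D) - 5)*3 = (D*(2*D) - 5)*3 = (2*D² - 5)*3 = (-5 + 2*D²)*3 = -15 + 6*D²)
N(196)/(-41626) + 45959/18702 = (-15 + 6*196²)/(-41626) + 45959/18702 = (-15 + 6*38416)*(-1/41626) + 45959*(1/18702) = (-15 + 230496)*(-1/41626) + 45959/18702 = 230481*(-1/41626) + 45959/18702 = -230481/41626 + 45959/18702 = -599341582/194622363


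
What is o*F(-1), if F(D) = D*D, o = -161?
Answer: -161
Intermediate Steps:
F(D) = D**2
o*F(-1) = -161*(-1)**2 = -161*1 = -161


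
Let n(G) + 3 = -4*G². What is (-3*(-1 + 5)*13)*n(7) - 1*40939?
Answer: -9895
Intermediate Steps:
n(G) = -3 - 4*G²
(-3*(-1 + 5)*13)*n(7) - 1*40939 = (-3*(-1 + 5)*13)*(-3 - 4*7²) - 1*40939 = (-3*4*13)*(-3 - 4*49) - 40939 = (-12*13)*(-3 - 196) - 40939 = -156*(-199) - 40939 = 31044 - 40939 = -9895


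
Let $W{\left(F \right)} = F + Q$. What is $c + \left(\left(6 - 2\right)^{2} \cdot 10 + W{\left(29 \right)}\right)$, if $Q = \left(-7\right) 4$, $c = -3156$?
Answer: $-2995$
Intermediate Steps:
$Q = -28$
$W{\left(F \right)} = -28 + F$ ($W{\left(F \right)} = F - 28 = -28 + F$)
$c + \left(\left(6 - 2\right)^{2} \cdot 10 + W{\left(29 \right)}\right) = -3156 + \left(\left(6 - 2\right)^{2} \cdot 10 + \left(-28 + 29\right)\right) = -3156 + \left(4^{2} \cdot 10 + 1\right) = -3156 + \left(16 \cdot 10 + 1\right) = -3156 + \left(160 + 1\right) = -3156 + 161 = -2995$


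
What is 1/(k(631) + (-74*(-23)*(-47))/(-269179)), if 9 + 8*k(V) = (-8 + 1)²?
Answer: 269179/1425889 ≈ 0.18878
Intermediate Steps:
k(V) = 5 (k(V) = -9/8 + (-8 + 1)²/8 = -9/8 + (⅛)*(-7)² = -9/8 + (⅛)*49 = -9/8 + 49/8 = 5)
1/(k(631) + (-74*(-23)*(-47))/(-269179)) = 1/(5 + (-74*(-23)*(-47))/(-269179)) = 1/(5 + (1702*(-47))*(-1/269179)) = 1/(5 - 79994*(-1/269179)) = 1/(5 + 79994/269179) = 1/(1425889/269179) = 269179/1425889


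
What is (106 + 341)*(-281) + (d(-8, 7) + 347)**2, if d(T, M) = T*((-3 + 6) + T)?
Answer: 24162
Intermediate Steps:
d(T, M) = T*(3 + T)
(106 + 341)*(-281) + (d(-8, 7) + 347)**2 = (106 + 341)*(-281) + (-8*(3 - 8) + 347)**2 = 447*(-281) + (-8*(-5) + 347)**2 = -125607 + (40 + 347)**2 = -125607 + 387**2 = -125607 + 149769 = 24162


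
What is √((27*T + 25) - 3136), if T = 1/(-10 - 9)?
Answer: 16*I*√4389/19 ≈ 55.789*I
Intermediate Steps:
T = -1/19 (T = 1/(-19) = -1/19 ≈ -0.052632)
√((27*T + 25) - 3136) = √((27*(-1/19) + 25) - 3136) = √((-27/19 + 25) - 3136) = √(448/19 - 3136) = √(-59136/19) = 16*I*√4389/19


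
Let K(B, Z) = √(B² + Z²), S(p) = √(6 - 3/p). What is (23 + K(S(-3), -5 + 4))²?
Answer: 537 + 92*√2 ≈ 667.11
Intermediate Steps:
(23 + K(S(-3), -5 + 4))² = (23 + √((√(6 - 3/(-3)))² + (-5 + 4)²))² = (23 + √((√(6 - 3*(-⅓)))² + (-1)²))² = (23 + √((√(6 + 1))² + 1))² = (23 + √((√7)² + 1))² = (23 + √(7 + 1))² = (23 + √8)² = (23 + 2*√2)²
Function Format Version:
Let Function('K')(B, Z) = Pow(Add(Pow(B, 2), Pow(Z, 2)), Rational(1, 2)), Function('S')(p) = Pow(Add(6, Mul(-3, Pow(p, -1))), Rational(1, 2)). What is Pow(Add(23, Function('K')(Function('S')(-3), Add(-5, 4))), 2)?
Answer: Add(537, Mul(92, Pow(2, Rational(1, 2)))) ≈ 667.11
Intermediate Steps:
Pow(Add(23, Function('K')(Function('S')(-3), Add(-5, 4))), 2) = Pow(Add(23, Pow(Add(Pow(Pow(Add(6, Mul(-3, Pow(-3, -1))), Rational(1, 2)), 2), Pow(Add(-5, 4), 2)), Rational(1, 2))), 2) = Pow(Add(23, Pow(Add(Pow(Pow(Add(6, Mul(-3, Rational(-1, 3))), Rational(1, 2)), 2), Pow(-1, 2)), Rational(1, 2))), 2) = Pow(Add(23, Pow(Add(Pow(Pow(Add(6, 1), Rational(1, 2)), 2), 1), Rational(1, 2))), 2) = Pow(Add(23, Pow(Add(Pow(Pow(7, Rational(1, 2)), 2), 1), Rational(1, 2))), 2) = Pow(Add(23, Pow(Add(7, 1), Rational(1, 2))), 2) = Pow(Add(23, Pow(8, Rational(1, 2))), 2) = Pow(Add(23, Mul(2, Pow(2, Rational(1, 2)))), 2)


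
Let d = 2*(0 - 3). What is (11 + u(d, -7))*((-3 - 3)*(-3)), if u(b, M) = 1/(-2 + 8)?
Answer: 201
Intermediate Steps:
d = -6 (d = 2*(-3) = -6)
u(b, M) = ⅙ (u(b, M) = 1/6 = ⅙)
(11 + u(d, -7))*((-3 - 3)*(-3)) = (11 + ⅙)*((-3 - 3)*(-3)) = 67*(-6*(-3))/6 = (67/6)*18 = 201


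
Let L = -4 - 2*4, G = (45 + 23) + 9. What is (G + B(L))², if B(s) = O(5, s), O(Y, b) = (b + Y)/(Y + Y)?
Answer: 582169/100 ≈ 5821.7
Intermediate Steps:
G = 77 (G = 68 + 9 = 77)
L = -12 (L = -4 - 8 = -12)
O(Y, b) = (Y + b)/(2*Y) (O(Y, b) = (Y + b)/((2*Y)) = (Y + b)*(1/(2*Y)) = (Y + b)/(2*Y))
B(s) = ½ + s/10 (B(s) = (½)*(5 + s)/5 = (½)*(⅕)*(5 + s) = ½ + s/10)
(G + B(L))² = (77 + (½ + (⅒)*(-12)))² = (77 + (½ - 6/5))² = (77 - 7/10)² = (763/10)² = 582169/100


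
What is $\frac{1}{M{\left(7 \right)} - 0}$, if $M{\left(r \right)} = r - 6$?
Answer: $1$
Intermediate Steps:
$M{\left(r \right)} = -6 + r$ ($M{\left(r \right)} = r - 6 = -6 + r$)
$\frac{1}{M{\left(7 \right)} - 0} = \frac{1}{\left(-6 + 7\right) - 0} = \frac{1}{1 + 0} = 1^{-1} = 1$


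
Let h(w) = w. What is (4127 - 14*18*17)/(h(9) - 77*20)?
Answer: 157/1531 ≈ 0.10255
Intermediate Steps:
(4127 - 14*18*17)/(h(9) - 77*20) = (4127 - 14*18*17)/(9 - 77*20) = (4127 - 252*17)/(9 - 1540) = (4127 - 4284)/(-1531) = -157*(-1/1531) = 157/1531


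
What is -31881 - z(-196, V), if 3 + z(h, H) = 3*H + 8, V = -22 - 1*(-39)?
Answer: -31937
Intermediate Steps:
V = 17 (V = -22 + 39 = 17)
z(h, H) = 5 + 3*H (z(h, H) = -3 + (3*H + 8) = -3 + (8 + 3*H) = 5 + 3*H)
-31881 - z(-196, V) = -31881 - (5 + 3*17) = -31881 - (5 + 51) = -31881 - 1*56 = -31881 - 56 = -31937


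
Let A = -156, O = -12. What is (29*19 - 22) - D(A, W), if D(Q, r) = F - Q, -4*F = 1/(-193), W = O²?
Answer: 287955/772 ≈ 373.00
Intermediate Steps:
W = 144 (W = (-12)² = 144)
F = 1/772 (F = -¼/(-193) = -¼*(-1/193) = 1/772 ≈ 0.0012953)
D(Q, r) = 1/772 - Q
(29*19 - 22) - D(A, W) = (29*19 - 22) - (1/772 - 1*(-156)) = (551 - 22) - (1/772 + 156) = 529 - 1*120433/772 = 529 - 120433/772 = 287955/772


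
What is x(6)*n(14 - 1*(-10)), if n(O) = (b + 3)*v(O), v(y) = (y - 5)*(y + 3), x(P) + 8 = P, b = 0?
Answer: -3078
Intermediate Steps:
x(P) = -8 + P
v(y) = (-5 + y)*(3 + y)
n(O) = -45 - 6*O + 3*O**2 (n(O) = (0 + 3)*(-15 + O**2 - 2*O) = 3*(-15 + O**2 - 2*O) = -45 - 6*O + 3*O**2)
x(6)*n(14 - 1*(-10)) = (-8 + 6)*(-45 - 6*(14 - 1*(-10)) + 3*(14 - 1*(-10))**2) = -2*(-45 - 6*(14 + 10) + 3*(14 + 10)**2) = -2*(-45 - 6*24 + 3*24**2) = -2*(-45 - 144 + 3*576) = -2*(-45 - 144 + 1728) = -2*1539 = -3078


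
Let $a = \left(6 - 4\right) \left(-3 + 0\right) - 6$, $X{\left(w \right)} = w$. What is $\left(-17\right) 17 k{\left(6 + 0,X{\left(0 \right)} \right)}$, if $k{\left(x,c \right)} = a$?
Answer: $3468$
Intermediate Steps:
$a = -12$ ($a = 2 \left(-3\right) - 6 = -6 - 6 = -12$)
$k{\left(x,c \right)} = -12$
$\left(-17\right) 17 k{\left(6 + 0,X{\left(0 \right)} \right)} = \left(-17\right) 17 \left(-12\right) = \left(-289\right) \left(-12\right) = 3468$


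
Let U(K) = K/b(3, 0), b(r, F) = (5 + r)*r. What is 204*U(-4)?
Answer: -34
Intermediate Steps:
b(r, F) = r*(5 + r)
U(K) = K/24 (U(K) = K/((3*(5 + 3))) = K/((3*8)) = K/24)
204*U(-4) = 204*((1/24)*(-4)) = 204*(-1/6) = -34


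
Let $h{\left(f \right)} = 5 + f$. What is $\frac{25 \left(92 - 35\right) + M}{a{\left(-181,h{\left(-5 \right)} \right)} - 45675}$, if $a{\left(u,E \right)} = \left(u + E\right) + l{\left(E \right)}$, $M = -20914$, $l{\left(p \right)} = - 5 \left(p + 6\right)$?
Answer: $\frac{19489}{45886} \approx 0.42473$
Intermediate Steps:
$l{\left(p \right)} = -30 - 5 p$ ($l{\left(p \right)} = - 5 \left(6 + p\right) = -30 - 5 p$)
$a{\left(u,E \right)} = -30 + u - 4 E$ ($a{\left(u,E \right)} = \left(u + E\right) - \left(30 + 5 E\right) = \left(E + u\right) - \left(30 + 5 E\right) = -30 + u - 4 E$)
$\frac{25 \left(92 - 35\right) + M}{a{\left(-181,h{\left(-5 \right)} \right)} - 45675} = \frac{25 \left(92 - 35\right) - 20914}{\left(-30 - 181 - 4 \left(5 - 5\right)\right) - 45675} = \frac{25 \cdot 57 - 20914}{\left(-30 - 181 - 0\right) - 45675} = \frac{1425 - 20914}{\left(-30 - 181 + 0\right) - 45675} = - \frac{19489}{-211 - 45675} = - \frac{19489}{-45886} = \left(-19489\right) \left(- \frac{1}{45886}\right) = \frac{19489}{45886}$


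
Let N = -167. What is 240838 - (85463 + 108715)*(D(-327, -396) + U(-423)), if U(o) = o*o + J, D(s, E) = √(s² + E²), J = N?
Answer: -34711406798 - 582534*√29305 ≈ -3.4811e+10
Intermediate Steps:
J = -167
D(s, E) = √(E² + s²)
U(o) = -167 + o² (U(o) = o*o - 167 = o² - 167 = -167 + o²)
240838 - (85463 + 108715)*(D(-327, -396) + U(-423)) = 240838 - (85463 + 108715)*(√((-396)² + (-327)²) + (-167 + (-423)²)) = 240838 - 194178*(√(156816 + 106929) + (-167 + 178929)) = 240838 - 194178*(√263745 + 178762) = 240838 - 194178*(3*√29305 + 178762) = 240838 - 194178*(178762 + 3*√29305) = 240838 - (34711647636 + 582534*√29305) = 240838 + (-34711647636 - 582534*√29305) = -34711406798 - 582534*√29305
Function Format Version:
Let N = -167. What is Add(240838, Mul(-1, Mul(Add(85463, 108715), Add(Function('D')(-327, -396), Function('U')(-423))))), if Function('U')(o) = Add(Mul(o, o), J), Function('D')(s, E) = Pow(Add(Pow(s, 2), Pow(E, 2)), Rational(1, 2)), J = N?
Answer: Add(-34711406798, Mul(-582534, Pow(29305, Rational(1, 2)))) ≈ -3.4811e+10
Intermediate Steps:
J = -167
Function('D')(s, E) = Pow(Add(Pow(E, 2), Pow(s, 2)), Rational(1, 2))
Function('U')(o) = Add(-167, Pow(o, 2)) (Function('U')(o) = Add(Mul(o, o), -167) = Add(Pow(o, 2), -167) = Add(-167, Pow(o, 2)))
Add(240838, Mul(-1, Mul(Add(85463, 108715), Add(Function('D')(-327, -396), Function('U')(-423))))) = Add(240838, Mul(-1, Mul(Add(85463, 108715), Add(Pow(Add(Pow(-396, 2), Pow(-327, 2)), Rational(1, 2)), Add(-167, Pow(-423, 2)))))) = Add(240838, Mul(-1, Mul(194178, Add(Pow(Add(156816, 106929), Rational(1, 2)), Add(-167, 178929))))) = Add(240838, Mul(-1, Mul(194178, Add(Pow(263745, Rational(1, 2)), 178762)))) = Add(240838, Mul(-1, Mul(194178, Add(Mul(3, Pow(29305, Rational(1, 2))), 178762)))) = Add(240838, Mul(-1, Mul(194178, Add(178762, Mul(3, Pow(29305, Rational(1, 2))))))) = Add(240838, Mul(-1, Add(34711647636, Mul(582534, Pow(29305, Rational(1, 2)))))) = Add(240838, Add(-34711647636, Mul(-582534, Pow(29305, Rational(1, 2))))) = Add(-34711406798, Mul(-582534, Pow(29305, Rational(1, 2))))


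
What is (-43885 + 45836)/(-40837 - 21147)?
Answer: -1951/61984 ≈ -0.031476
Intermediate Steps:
(-43885 + 45836)/(-40837 - 21147) = 1951/(-61984) = 1951*(-1/61984) = -1951/61984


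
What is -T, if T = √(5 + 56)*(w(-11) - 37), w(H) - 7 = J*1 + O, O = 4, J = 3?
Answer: 23*√61 ≈ 179.64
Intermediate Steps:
w(H) = 14 (w(H) = 7 + (3*1 + 4) = 7 + (3 + 4) = 7 + 7 = 14)
T = -23*√61 (T = √(5 + 56)*(14 - 37) = √61*(-23) = -23*√61 ≈ -179.64)
-T = -(-23)*√61 = 23*√61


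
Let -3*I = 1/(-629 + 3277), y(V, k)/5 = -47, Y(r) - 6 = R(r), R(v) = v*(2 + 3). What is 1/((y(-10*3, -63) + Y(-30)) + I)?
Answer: -7944/3010777 ≈ -0.0026385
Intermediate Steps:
R(v) = 5*v (R(v) = v*5 = 5*v)
Y(r) = 6 + 5*r
y(V, k) = -235 (y(V, k) = 5*(-47) = -235)
I = -1/7944 (I = -1/(3*(-629 + 3277)) = -⅓/2648 = -⅓*1/2648 = -1/7944 ≈ -0.00012588)
1/((y(-10*3, -63) + Y(-30)) + I) = 1/((-235 + (6 + 5*(-30))) - 1/7944) = 1/((-235 + (6 - 150)) - 1/7944) = 1/((-235 - 144) - 1/7944) = 1/(-379 - 1/7944) = 1/(-3010777/7944) = -7944/3010777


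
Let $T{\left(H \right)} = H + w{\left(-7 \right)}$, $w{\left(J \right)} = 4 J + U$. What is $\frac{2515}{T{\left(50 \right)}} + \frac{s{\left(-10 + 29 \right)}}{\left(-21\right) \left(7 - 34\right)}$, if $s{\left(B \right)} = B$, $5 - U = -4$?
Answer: $\frac{1426594}{17577} \approx 81.163$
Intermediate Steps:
$U = 9$ ($U = 5 - -4 = 5 + 4 = 9$)
$w{\left(J \right)} = 9 + 4 J$ ($w{\left(J \right)} = 4 J + 9 = 9 + 4 J$)
$T{\left(H \right)} = -19 + H$ ($T{\left(H \right)} = H + \left(9 + 4 \left(-7\right)\right) = H + \left(9 - 28\right) = H - 19 = -19 + H$)
$\frac{2515}{T{\left(50 \right)}} + \frac{s{\left(-10 + 29 \right)}}{\left(-21\right) \left(7 - 34\right)} = \frac{2515}{-19 + 50} + \frac{-10 + 29}{\left(-21\right) \left(7 - 34\right)} = \frac{2515}{31} + \frac{19}{\left(-21\right) \left(-27\right)} = 2515 \cdot \frac{1}{31} + \frac{19}{567} = \frac{2515}{31} + 19 \cdot \frac{1}{567} = \frac{2515}{31} + \frac{19}{567} = \frac{1426594}{17577}$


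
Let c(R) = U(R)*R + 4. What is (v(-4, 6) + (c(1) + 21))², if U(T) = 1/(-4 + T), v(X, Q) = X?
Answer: 3844/9 ≈ 427.11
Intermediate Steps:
c(R) = 4 + R/(-4 + R) (c(R) = R/(-4 + R) + 4 = 4 + R/(-4 + R))
(v(-4, 6) + (c(1) + 21))² = (-4 + ((-16 + 5*1)/(-4 + 1) + 21))² = (-4 + ((-16 + 5)/(-3) + 21))² = (-4 + (-⅓*(-11) + 21))² = (-4 + (11/3 + 21))² = (-4 + 74/3)² = (62/3)² = 3844/9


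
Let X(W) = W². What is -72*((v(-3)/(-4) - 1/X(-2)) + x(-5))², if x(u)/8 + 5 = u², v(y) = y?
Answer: -1854738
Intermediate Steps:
x(u) = -40 + 8*u²
-72*((v(-3)/(-4) - 1/X(-2)) + x(-5))² = -72*((-3/(-4) - 1/((-2)²)) + (-40 + 8*(-5)²))² = -72*((-3*(-¼) - 1/4) + (-40 + 8*25))² = -72*((¾ - 1*¼) + (-40 + 200))² = -72*((¾ - ¼) + 160)² = -72*(½ + 160)² = -72*(321/2)² = -72*103041/4 = -1854738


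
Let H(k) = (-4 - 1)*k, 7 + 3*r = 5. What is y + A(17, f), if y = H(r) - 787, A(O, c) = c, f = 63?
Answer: -2162/3 ≈ -720.67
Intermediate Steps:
r = -⅔ (r = -7/3 + (⅓)*5 = -7/3 + 5/3 = -⅔ ≈ -0.66667)
H(k) = -5*k
y = -2351/3 (y = -5*(-⅔) - 787 = 10/3 - 787 = -2351/3 ≈ -783.67)
y + A(17, f) = -2351/3 + 63 = -2162/3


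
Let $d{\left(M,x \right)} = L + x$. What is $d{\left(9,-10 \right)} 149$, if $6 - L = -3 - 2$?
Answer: $149$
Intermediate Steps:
$L = 11$ ($L = 6 - \left(-3 - 2\right) = 6 - -5 = 6 + 5 = 11$)
$d{\left(M,x \right)} = 11 + x$
$d{\left(9,-10 \right)} 149 = \left(11 - 10\right) 149 = 1 \cdot 149 = 149$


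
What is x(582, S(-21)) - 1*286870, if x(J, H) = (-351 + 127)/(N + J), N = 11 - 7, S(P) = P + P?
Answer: -84053022/293 ≈ -2.8687e+5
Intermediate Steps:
S(P) = 2*P
N = 4
x(J, H) = -224/(4 + J) (x(J, H) = (-351 + 127)/(4 + J) = -224/(4 + J))
x(582, S(-21)) - 1*286870 = -224/(4 + 582) - 1*286870 = -224/586 - 286870 = -224*1/586 - 286870 = -112/293 - 286870 = -84053022/293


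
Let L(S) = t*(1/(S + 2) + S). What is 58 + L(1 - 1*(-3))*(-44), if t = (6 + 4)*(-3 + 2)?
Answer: 5674/3 ≈ 1891.3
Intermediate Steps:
t = -10 (t = 10*(-1) = -10)
L(S) = -10*S - 10/(2 + S) (L(S) = -10*(1/(S + 2) + S) = -10*(1/(2 + S) + S) = -10*(S + 1/(2 + S)) = -10*S - 10/(2 + S))
58 + L(1 - 1*(-3))*(-44) = 58 + (10*(-1 - (1 - 1*(-3))² - 2*(1 - 1*(-3)))/(2 + (1 - 1*(-3))))*(-44) = 58 + (10*(-1 - (1 + 3)² - 2*(1 + 3))/(2 + (1 + 3)))*(-44) = 58 + (10*(-1 - 1*4² - 2*4)/(2 + 4))*(-44) = 58 + (10*(-1 - 1*16 - 8)/6)*(-44) = 58 + (10*(⅙)*(-1 - 16 - 8))*(-44) = 58 + (10*(⅙)*(-25))*(-44) = 58 - 125/3*(-44) = 58 + 5500/3 = 5674/3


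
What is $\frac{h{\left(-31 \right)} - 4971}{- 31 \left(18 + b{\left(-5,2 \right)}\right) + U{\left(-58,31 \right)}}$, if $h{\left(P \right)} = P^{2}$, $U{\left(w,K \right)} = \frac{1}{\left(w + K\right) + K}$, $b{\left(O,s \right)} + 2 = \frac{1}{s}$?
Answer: $\frac{3208}{409} \approx 7.8435$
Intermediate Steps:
$b{\left(O,s \right)} = -2 + \frac{1}{s}$
$U{\left(w,K \right)} = \frac{1}{w + 2 K}$ ($U{\left(w,K \right)} = \frac{1}{\left(K + w\right) + K} = \frac{1}{w + 2 K}$)
$\frac{h{\left(-31 \right)} - 4971}{- 31 \left(18 + b{\left(-5,2 \right)}\right) + U{\left(-58,31 \right)}} = \frac{\left(-31\right)^{2} - 4971}{- 31 \left(18 - \left(2 - \frac{1}{2}\right)\right) + \frac{1}{-58 + 2 \cdot 31}} = \frac{961 - 4971}{- 31 \left(18 + \left(-2 + \frac{1}{2}\right)\right) + \frac{1}{-58 + 62}} = - \frac{4010}{- 31 \left(18 - \frac{3}{2}\right) + \frac{1}{4}} = - \frac{4010}{\left(-31\right) \frac{33}{2} + \frac{1}{4}} = - \frac{4010}{- \frac{1023}{2} + \frac{1}{4}} = - \frac{4010}{- \frac{2045}{4}} = \left(-4010\right) \left(- \frac{4}{2045}\right) = \frac{3208}{409}$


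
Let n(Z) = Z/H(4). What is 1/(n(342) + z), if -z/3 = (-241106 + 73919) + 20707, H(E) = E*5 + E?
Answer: 4/1757817 ≈ 2.2755e-6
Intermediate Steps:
H(E) = 6*E (H(E) = 5*E + E = 6*E)
z = 439440 (z = -3*((-241106 + 73919) + 20707) = -3*(-167187 + 20707) = -3*(-146480) = 439440)
n(Z) = Z/24 (n(Z) = Z/((6*4)) = Z/24)
1/(n(342) + z) = 1/((1/24)*342 + 439440) = 1/(57/4 + 439440) = 1/(1757817/4) = 4/1757817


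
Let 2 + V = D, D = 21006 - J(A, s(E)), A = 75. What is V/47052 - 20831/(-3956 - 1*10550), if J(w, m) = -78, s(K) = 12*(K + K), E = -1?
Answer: 160744463/85317039 ≈ 1.8841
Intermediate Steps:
s(K) = 24*K (s(K) = 12*(2*K) = 24*K)
D = 21084 (D = 21006 - 1*(-78) = 21006 + 78 = 21084)
V = 21082 (V = -2 + 21084 = 21082)
V/47052 - 20831/(-3956 - 1*10550) = 21082/47052 - 20831/(-3956 - 1*10550) = 21082*(1/47052) - 20831/(-3956 - 10550) = 10541/23526 - 20831/(-14506) = 10541/23526 - 20831*(-1/14506) = 10541/23526 + 20831/14506 = 160744463/85317039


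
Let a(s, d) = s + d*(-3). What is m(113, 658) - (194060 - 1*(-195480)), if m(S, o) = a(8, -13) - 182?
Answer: -389675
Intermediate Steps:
a(s, d) = s - 3*d
m(S, o) = -135 (m(S, o) = (8 - 3*(-13)) - 182 = (8 + 39) - 182 = 47 - 182 = -135)
m(113, 658) - (194060 - 1*(-195480)) = -135 - (194060 - 1*(-195480)) = -135 - (194060 + 195480) = -135 - 1*389540 = -135 - 389540 = -389675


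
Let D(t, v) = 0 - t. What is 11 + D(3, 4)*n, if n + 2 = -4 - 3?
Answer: 38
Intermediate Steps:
n = -9 (n = -2 + (-4 - 3) = -2 - 7 = -9)
D(t, v) = -t
11 + D(3, 4)*n = 11 - 1*3*(-9) = 11 - 3*(-9) = 11 + 27 = 38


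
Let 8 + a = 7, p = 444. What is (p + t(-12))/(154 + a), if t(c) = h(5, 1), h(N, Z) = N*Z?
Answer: 449/153 ≈ 2.9346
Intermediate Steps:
t(c) = 5 (t(c) = 5*1 = 5)
a = -1 (a = -8 + 7 = -1)
(p + t(-12))/(154 + a) = (444 + 5)/(154 - 1) = 449/153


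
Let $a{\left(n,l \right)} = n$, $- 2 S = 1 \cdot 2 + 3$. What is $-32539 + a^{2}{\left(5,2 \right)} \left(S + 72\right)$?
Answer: $- \frac{61603}{2} \approx -30802.0$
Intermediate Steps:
$S = - \frac{5}{2}$ ($S = - \frac{1 \cdot 2 + 3}{2} = - \frac{2 + 3}{2} = \left(- \frac{1}{2}\right) 5 = - \frac{5}{2} \approx -2.5$)
$-32539 + a^{2}{\left(5,2 \right)} \left(S + 72\right) = -32539 + 5^{2} \left(- \frac{5}{2} + 72\right) = -32539 + 25 \cdot \frac{139}{2} = -32539 + \frac{3475}{2} = - \frac{61603}{2}$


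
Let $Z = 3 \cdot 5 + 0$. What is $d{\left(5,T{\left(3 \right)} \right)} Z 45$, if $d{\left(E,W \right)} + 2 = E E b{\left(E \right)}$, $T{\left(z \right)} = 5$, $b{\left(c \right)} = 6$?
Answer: $99900$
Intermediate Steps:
$Z = 15$ ($Z = 15 + 0 = 15$)
$d{\left(E,W \right)} = -2 + 6 E^{2}$ ($d{\left(E,W \right)} = -2 + E E 6 = -2 + E^{2} \cdot 6 = -2 + 6 E^{2}$)
$d{\left(5,T{\left(3 \right)} \right)} Z 45 = \left(-2 + 6 \cdot 5^{2}\right) 15 \cdot 45 = \left(-2 + 6 \cdot 25\right) 15 \cdot 45 = \left(-2 + 150\right) 15 \cdot 45 = 148 \cdot 15 \cdot 45 = 2220 \cdot 45 = 99900$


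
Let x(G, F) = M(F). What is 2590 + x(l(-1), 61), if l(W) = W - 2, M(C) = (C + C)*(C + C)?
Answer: 17474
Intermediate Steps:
M(C) = 4*C**2 (M(C) = (2*C)*(2*C) = 4*C**2)
l(W) = -2 + W
x(G, F) = 4*F**2
2590 + x(l(-1), 61) = 2590 + 4*61**2 = 2590 + 4*3721 = 2590 + 14884 = 17474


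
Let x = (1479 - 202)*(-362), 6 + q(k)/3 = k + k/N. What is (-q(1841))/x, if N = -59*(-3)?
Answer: 163318/13637083 ≈ 0.011976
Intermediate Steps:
N = 177
q(k) = -18 + 178*k/59 (q(k) = -18 + 3*(k + k/177) = -18 + 3*(178*k/177) = -18 + 178*k/59)
x = -462274 (x = 1277*(-362) = -462274)
(-q(1841))/x = -(-18 + (178/59)*1841)/(-462274) = -(-18 + 327698/59)*(-1/462274) = -1*326636/59*(-1/462274) = -326636/59*(-1/462274) = 163318/13637083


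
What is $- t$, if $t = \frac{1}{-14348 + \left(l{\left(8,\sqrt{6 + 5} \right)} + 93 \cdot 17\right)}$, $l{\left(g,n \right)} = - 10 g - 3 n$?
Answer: $\frac{12847}{165045310} - \frac{3 \sqrt{11}}{165045310} \approx 7.7779 \cdot 10^{-5}$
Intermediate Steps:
$t = \frac{1}{-12847 - 3 \sqrt{11}}$ ($t = \frac{1}{-14348 + \left(\left(\left(-10\right) 8 - 3 \sqrt{6 + 5}\right) + 93 \cdot 17\right)} = \frac{1}{-14348 + \left(\left(-80 - 3 \sqrt{11}\right) + 1581\right)} = \frac{1}{-14348 + \left(1501 - 3 \sqrt{11}\right)} = \frac{1}{-12847 - 3 \sqrt{11}} \approx -7.7779 \cdot 10^{-5}$)
$- t = - (- \frac{12847}{165045310} + \frac{3 \sqrt{11}}{165045310}) = \frac{12847}{165045310} - \frac{3 \sqrt{11}}{165045310}$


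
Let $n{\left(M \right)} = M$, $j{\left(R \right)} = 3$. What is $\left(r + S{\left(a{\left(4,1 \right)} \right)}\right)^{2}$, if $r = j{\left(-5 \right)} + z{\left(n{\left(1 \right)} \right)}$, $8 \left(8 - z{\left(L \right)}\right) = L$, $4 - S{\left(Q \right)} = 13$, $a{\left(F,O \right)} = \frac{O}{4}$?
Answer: $\frac{225}{64} \approx 3.5156$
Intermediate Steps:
$a{\left(F,O \right)} = \frac{O}{4}$ ($a{\left(F,O \right)} = O \frac{1}{4} = \frac{O}{4}$)
$S{\left(Q \right)} = -9$ ($S{\left(Q \right)} = 4 - 13 = -9$)
$z{\left(L \right)} = 8 - \frac{L}{8}$
$r = \frac{87}{8}$ ($r = 3 + \left(8 - \frac{1}{8}\right) = 3 + \frac{63}{8} = \frac{87}{8} \approx 10.875$)
$\left(r + S{\left(a{\left(4,1 \right)} \right)}\right)^{2} = \left(\frac{87}{8} - 9\right)^{2} = \left(\frac{15}{8}\right)^{2} = \frac{225}{64}$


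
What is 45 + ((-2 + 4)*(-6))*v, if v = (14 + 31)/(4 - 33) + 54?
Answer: -16947/29 ≈ -584.38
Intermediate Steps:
v = 1521/29 (v = 45/(-29) + 54 = 45*(-1/29) + 54 = -45/29 + 54 = 1521/29 ≈ 52.448)
45 + ((-2 + 4)*(-6))*v = 45 + ((-2 + 4)*(-6))*(1521/29) = 45 + (2*(-6))*(1521/29) = 45 - 12*1521/29 = 45 - 18252/29 = -16947/29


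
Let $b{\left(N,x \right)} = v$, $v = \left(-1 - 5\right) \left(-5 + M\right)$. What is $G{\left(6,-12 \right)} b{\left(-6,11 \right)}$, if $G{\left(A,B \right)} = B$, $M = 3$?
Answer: $-144$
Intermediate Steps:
$v = 12$ ($v = \left(-1 - 5\right) \left(-5 + 3\right) = \left(-6\right) \left(-2\right) = 12$)
$b{\left(N,x \right)} = 12$
$G{\left(6,-12 \right)} b{\left(-6,11 \right)} = \left(-12\right) 12 = -144$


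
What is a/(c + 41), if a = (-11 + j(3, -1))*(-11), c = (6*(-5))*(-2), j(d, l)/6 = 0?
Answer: 121/101 ≈ 1.1980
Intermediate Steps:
j(d, l) = 0 (j(d, l) = 6*0 = 0)
c = 60 (c = -30*(-2) = 60)
a = 121 (a = (-11 + 0)*(-11) = -11*(-11) = 121)
a/(c + 41) = 121/(60 + 41) = 121/101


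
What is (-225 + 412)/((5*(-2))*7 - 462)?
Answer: -187/532 ≈ -0.35150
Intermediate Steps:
(-225 + 412)/((5*(-2))*7 - 462) = 187/(-10*7 - 462) = 187/(-70 - 462) = 187/(-532) = 187*(-1/532) = -187/532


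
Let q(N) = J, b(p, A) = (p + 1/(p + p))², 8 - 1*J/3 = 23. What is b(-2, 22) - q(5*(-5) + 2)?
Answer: 801/16 ≈ 50.063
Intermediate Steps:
J = -45 (J = 24 - 3*23 = 24 - 69 = -45)
b(p, A) = (p + 1/(2*p))²
q(N) = -45
b(-2, 22) - q(5*(-5) + 2) = (¼)*(1 + 2*(-2)²)²/(-2)² - 1*(-45) = (¼)*(¼)*(1 + 2*4)² + 45 = (¼)*(¼)*(1 + 8)² + 45 = (¼)*(¼)*9² + 45 = (¼)*(¼)*81 + 45 = 81/16 + 45 = 801/16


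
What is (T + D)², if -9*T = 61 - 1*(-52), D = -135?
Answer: 1763584/81 ≈ 21773.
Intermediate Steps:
T = -113/9 (T = -(61 - 1*(-52))/9 = -(61 + 52)/9 = -⅑*113 = -113/9 ≈ -12.556)
(T + D)² = (-113/9 - 135)² = (-1328/9)² = 1763584/81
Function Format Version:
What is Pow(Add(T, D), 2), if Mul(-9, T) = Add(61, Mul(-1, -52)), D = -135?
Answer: Rational(1763584, 81) ≈ 21773.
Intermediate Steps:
T = Rational(-113, 9) (T = Mul(Rational(-1, 9), Add(61, Mul(-1, -52))) = Mul(Rational(-1, 9), Add(61, 52)) = Mul(Rational(-1, 9), 113) = Rational(-113, 9) ≈ -12.556)
Pow(Add(T, D), 2) = Pow(Add(Rational(-113, 9), -135), 2) = Pow(Rational(-1328, 9), 2) = Rational(1763584, 81)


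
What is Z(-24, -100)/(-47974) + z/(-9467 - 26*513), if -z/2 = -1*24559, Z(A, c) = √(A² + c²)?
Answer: -49118/22805 - 2*√661/23987 ≈ -2.1560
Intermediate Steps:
z = 49118 (z = -(-2)*24559 = -2*(-24559) = 49118)
Z(-24, -100)/(-47974) + z/(-9467 - 26*513) = √((-24)² + (-100)²)/(-47974) + 49118/(-9467 - 26*513) = √(576 + 10000)*(-1/47974) + 49118/(-9467 - 13338) = √10576*(-1/47974) + 49118/(-22805) = (4*√661)*(-1/47974) + 49118*(-1/22805) = -2*√661/23987 - 49118/22805 = -49118/22805 - 2*√661/23987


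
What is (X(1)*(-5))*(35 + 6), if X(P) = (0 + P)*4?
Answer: -820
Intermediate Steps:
X(P) = 4*P (X(P) = P*4 = 4*P)
(X(1)*(-5))*(35 + 6) = ((4*1)*(-5))*(35 + 6) = (4*(-5))*41 = -20*41 = -820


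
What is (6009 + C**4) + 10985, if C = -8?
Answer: 21090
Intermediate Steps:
(6009 + C**4) + 10985 = (6009 + (-8)**4) + 10985 = (6009 + 4096) + 10985 = 10105 + 10985 = 21090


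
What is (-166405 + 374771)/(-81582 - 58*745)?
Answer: -104183/62396 ≈ -1.6697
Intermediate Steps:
(-166405 + 374771)/(-81582 - 58*745) = 208366/(-81582 - 43210) = 208366/(-124792) = 208366*(-1/124792) = -104183/62396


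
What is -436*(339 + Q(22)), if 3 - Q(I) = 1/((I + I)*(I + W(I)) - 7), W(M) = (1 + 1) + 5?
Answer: -189222692/1269 ≈ -1.4911e+5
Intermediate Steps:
W(M) = 7 (W(M) = 2 + 5 = 7)
Q(I) = 3 - 1/(-7 + 2*I*(7 + I)) (Q(I) = 3 - 1/((I + I)*(I + 7) - 7) = 3 - 1/((2*I)*(7 + I) - 7) = 3 - 1/(2*I*(7 + I) - 7) = 3 - 1/(-7 + 2*I*(7 + I)))
-436*(339 + Q(22)) = -436*(339 + 2*(-11 + 3*22² + 21*22)/(-7 + 2*22² + 14*22)) = -436*(339 + 2*(-11 + 3*484 + 462)/(-7 + 2*484 + 308)) = -436*(339 + 2*(-11 + 1452 + 462)/(-7 + 968 + 308)) = -436*(339 + 2*1903/1269) = -436*(339 + 2*(1/1269)*1903) = -436*(339 + 3806/1269) = -436*433997/1269 = -189222692/1269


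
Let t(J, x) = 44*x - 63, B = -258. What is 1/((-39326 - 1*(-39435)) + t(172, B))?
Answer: -1/11306 ≈ -8.8449e-5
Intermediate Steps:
t(J, x) = -63 + 44*x
1/((-39326 - 1*(-39435)) + t(172, B)) = 1/((-39326 - 1*(-39435)) + (-63 + 44*(-258))) = 1/((-39326 + 39435) + (-63 - 11352)) = 1/(109 - 11415) = 1/(-11306) = -1/11306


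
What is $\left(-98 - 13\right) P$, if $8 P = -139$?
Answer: $\frac{15429}{8} \approx 1928.6$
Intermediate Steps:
$P = - \frac{139}{8}$ ($P = \frac{1}{8} \left(-139\right) = - \frac{139}{8} \approx -17.375$)
$\left(-98 - 13\right) P = \left(-98 - 13\right) \left(- \frac{139}{8}\right) = \left(-111\right) \left(- \frac{139}{8}\right) = \frac{15429}{8}$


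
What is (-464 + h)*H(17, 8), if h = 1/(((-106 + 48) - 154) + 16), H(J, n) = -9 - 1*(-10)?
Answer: -90945/196 ≈ -464.00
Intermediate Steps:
H(J, n) = 1 (H(J, n) = -9 + 10 = 1)
h = -1/196 (h = 1/((-58 - 154) + 16) = 1/(-212 + 16) = 1/(-196) = -1/196 ≈ -0.0051020)
(-464 + h)*H(17, 8) = (-464 - 1/196)*1 = -90945/196*1 = -90945/196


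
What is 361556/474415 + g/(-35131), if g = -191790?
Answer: 103689876686/16666673365 ≈ 6.2214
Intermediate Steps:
361556/474415 + g/(-35131) = 361556/474415 - 191790/(-35131) = 361556*(1/474415) - 191790*(-1/35131) = 361556/474415 + 191790/35131 = 103689876686/16666673365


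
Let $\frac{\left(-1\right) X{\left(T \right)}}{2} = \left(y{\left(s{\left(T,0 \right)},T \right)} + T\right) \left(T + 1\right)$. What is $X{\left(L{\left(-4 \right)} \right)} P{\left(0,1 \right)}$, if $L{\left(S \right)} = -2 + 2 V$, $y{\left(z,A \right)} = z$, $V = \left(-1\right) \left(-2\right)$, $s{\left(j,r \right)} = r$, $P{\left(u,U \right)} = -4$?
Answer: $48$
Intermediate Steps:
$V = 2$
$L{\left(S \right)} = 2$ ($L{\left(S \right)} = -2 + 2 \cdot 2 = -2 + 4 = 2$)
$X{\left(T \right)} = - 2 T \left(1 + T\right)$ ($X{\left(T \right)} = - 2 \left(0 + T\right) \left(T + 1\right) = - 2 T \left(1 + T\right)$)
$X{\left(L{\left(-4 \right)} \right)} P{\left(0,1 \right)} = 2 \cdot 2 \left(-1 - 2\right) \left(-4\right) = 2 \cdot 2 \left(-3\right) \left(-4\right) = \left(-12\right) \left(-4\right) = 48$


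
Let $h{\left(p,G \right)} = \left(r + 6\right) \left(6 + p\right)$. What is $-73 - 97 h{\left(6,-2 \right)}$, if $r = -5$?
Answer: $-1237$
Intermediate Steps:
$h{\left(p,G \right)} = 6 + p$ ($h{\left(p,G \right)} = \left(-5 + 6\right) \left(6 + p\right) = 1 \left(6 + p\right) = 6 + p$)
$-73 - 97 h{\left(6,-2 \right)} = -73 - 97 \left(6 + 6\right) = -73 - 1164 = -1237$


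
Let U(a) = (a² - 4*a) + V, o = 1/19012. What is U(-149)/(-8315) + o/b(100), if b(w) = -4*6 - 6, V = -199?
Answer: -2577800719/948508680 ≈ -2.7177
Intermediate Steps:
o = 1/19012 ≈ 5.2598e-5
b(w) = -30 (b(w) = -24 - 6 = -30)
U(a) = -199 + a² - 4*a (U(a) = (a² - 4*a) - 199 = -199 + a² - 4*a)
U(-149)/(-8315) + o/b(100) = (-199 + (-149)² - 4*(-149))/(-8315) + (1/19012)/(-30) = (-199 + 22201 + 596)*(-1/8315) + (1/19012)*(-1/30) = 22598*(-1/8315) - 1/570360 = -22598/8315 - 1/570360 = -2577800719/948508680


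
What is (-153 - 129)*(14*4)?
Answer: -15792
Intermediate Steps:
(-153 - 129)*(14*4) = -282*56 = -15792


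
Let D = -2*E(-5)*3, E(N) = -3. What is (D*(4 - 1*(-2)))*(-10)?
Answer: -1080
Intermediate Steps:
D = 18 (D = -2*(-3)*3 = 6*3 = 18)
(D*(4 - 1*(-2)))*(-10) = (18*(4 - 1*(-2)))*(-10) = (18*(4 + 2))*(-10) = (18*6)*(-10) = 108*(-10) = -1080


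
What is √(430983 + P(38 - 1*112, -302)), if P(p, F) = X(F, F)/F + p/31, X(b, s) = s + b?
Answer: √414174291/31 ≈ 656.49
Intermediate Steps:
X(b, s) = b + s
P(p, F) = 2 + p/31 (P(p, F) = (F + F)/F + p/31 = (2*F)/F + p*(1/31) = 2 + p/31)
√(430983 + P(38 - 1*112, -302)) = √(430983 + (2 + (38 - 1*112)/31)) = √(430983 + (2 + (38 - 112)/31)) = √(430983 + (2 + (1/31)*(-74))) = √(430983 + (2 - 74/31)) = √(430983 - 12/31) = √(13360461/31) = √414174291/31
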